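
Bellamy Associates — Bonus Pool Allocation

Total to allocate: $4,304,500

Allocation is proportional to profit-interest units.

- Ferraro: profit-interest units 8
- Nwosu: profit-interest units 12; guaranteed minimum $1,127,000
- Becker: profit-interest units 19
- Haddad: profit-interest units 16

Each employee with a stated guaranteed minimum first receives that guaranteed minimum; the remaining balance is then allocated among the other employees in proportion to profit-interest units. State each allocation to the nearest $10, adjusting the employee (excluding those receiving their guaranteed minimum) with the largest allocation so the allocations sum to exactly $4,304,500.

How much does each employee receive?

Minimums first: Nwosu $1,127,000. Remaining pool $3,177,500.
Remaining pool split over remaining profit-interest units 43: Ferraro 591,162.79 → $591,160; Becker 1,404,011.63 → $1,404,010; Haddad 1,182,325.58 → $1,182,330.

Ferraro: $591,160; Nwosu: $1,127,000; Becker: $1,404,010; Haddad: $1,182,330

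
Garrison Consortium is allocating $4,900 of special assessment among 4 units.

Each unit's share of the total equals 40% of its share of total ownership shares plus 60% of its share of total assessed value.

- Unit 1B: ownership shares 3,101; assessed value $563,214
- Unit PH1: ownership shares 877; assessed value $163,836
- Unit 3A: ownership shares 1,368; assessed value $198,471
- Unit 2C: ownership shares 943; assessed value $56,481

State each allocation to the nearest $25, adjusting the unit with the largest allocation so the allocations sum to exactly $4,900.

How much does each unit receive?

Unit 1B: $2,625 · Unit PH1: $775 · Unit 3A: $1,025 · Unit 2C: $475

Ownership shares total 6,289; assessed value total 982,002.
Combined weights (40% ownership shares + 60% assessed value): Unit 1B 0.5414; Unit PH1 0.1559; Unit 3A 0.2083; Unit 2C 0.0945.
Raw shares: Unit 1B 2,652.64; Unit PH1 763.83; Unit 3A 1,020.54; Unit 2C 462.99.
After rounding ($25): Unit 1B $2,650; Unit PH1 $775; Unit 3A $1,025; Unit 2C $475. Sum = $4,925.
Difference $4,900 − $4,925 = −$25 applied to largest allocation (Unit 1B): Unit 1B becomes $2,625.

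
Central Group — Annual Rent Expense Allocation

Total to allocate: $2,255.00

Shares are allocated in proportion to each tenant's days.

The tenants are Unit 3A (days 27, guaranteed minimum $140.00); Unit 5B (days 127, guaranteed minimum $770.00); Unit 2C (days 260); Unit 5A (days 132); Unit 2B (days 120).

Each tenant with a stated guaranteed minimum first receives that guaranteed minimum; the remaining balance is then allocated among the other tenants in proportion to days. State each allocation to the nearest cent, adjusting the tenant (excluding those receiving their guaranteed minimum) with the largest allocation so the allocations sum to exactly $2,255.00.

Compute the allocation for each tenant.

Minimums first: Unit 3A $140.00; Unit 5B $770.00. Balance $1,345.00.
Balance split over remaining days 512: Unit 2C 683.0078 → $683.01; Unit 5A 346.7578 → $346.76; Unit 2B 315.2344 → $315.23.

Unit 3A: $140.00 · Unit 5B: $770.00 · Unit 2C: $683.01 · Unit 5A: $346.76 · Unit 2B: $315.23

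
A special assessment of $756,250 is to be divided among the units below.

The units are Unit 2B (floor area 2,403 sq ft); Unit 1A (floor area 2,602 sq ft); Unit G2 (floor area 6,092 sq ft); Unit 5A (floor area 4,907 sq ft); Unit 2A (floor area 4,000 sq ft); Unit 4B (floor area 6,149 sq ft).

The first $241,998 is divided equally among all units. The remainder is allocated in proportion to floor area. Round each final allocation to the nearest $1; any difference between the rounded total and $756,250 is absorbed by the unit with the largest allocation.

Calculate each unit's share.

$241,998 shared equally gives $40,333 per unit.
Remainder $514,252 by floor area (total 26,153): Unit 2B 47,250.70 → $47,251; Unit 1A 51,163.68 → $51,164; Unit G2 119,788.29 → $119,788; Unit 5A 96,487.38 → $96,487; Unit 2A 78,652.85 → $78,653; Unit 4B 120,909.09 → $120,909.
Totals: Unit 2B $40,333 + $47,251 = $87,584; Unit 1A $40,333 + $51,164 = $91,497; Unit G2 $40,333 + $119,788 = $160,121; Unit 5A $40,333 + $96,487 = $136,820; Unit 2A $40,333 + $78,653 = $118,986; Unit 4B $40,333 + $120,909 = $161,242.

Unit 2B: $87,584; Unit 1A: $91,497; Unit G2: $160,121; Unit 5A: $136,820; Unit 2A: $118,986; Unit 4B: $161,242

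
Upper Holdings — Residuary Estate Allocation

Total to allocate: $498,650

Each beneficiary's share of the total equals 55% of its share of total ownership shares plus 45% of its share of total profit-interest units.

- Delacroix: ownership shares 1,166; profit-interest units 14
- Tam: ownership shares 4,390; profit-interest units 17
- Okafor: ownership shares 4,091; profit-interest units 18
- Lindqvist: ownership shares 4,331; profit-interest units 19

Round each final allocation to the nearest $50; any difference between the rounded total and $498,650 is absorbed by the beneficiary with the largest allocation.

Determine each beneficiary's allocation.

Delacroix: $69,100; Tam: $142,250; Okafor: $139,650; Lindqvist: $147,650

Totals — ownership shares 13,978, profit-interest units 68.
Blended shares (55% ownership shares + 45% profit-interest units): Delacroix 0.1385; Tam 0.2852; Okafor 0.2801; Lindqvist 0.2961.
Unrounded shares: Delacroix 69,076.14; Tam 142,232.80; Okafor 139,666.11; Lindqvist 147,674.96.
Rounded to nearest $50: Delacroix $69,100; Tam $142,250; Okafor $139,650; Lindqvist $147,650. Sum = $498,650.
Rounded total matches; no reconciliation needed.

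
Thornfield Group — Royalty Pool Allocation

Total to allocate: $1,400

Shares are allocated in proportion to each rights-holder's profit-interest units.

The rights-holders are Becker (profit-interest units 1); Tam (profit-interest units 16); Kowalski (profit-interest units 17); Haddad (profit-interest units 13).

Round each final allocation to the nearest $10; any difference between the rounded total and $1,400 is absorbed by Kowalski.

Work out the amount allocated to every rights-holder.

Combined profit-interest units = 47.
Proportional shares: Becker 1/47 × $1,400 = 29.79; Tam 16/47 × $1,400 = 476.60; Kowalski 17/47 × $1,400 = 506.38; Haddad 13/47 × $1,400 = 387.23.
After rounding ($10): Becker $30; Tam $480; Kowalski $510; Haddad $390. Sum = $1,410.
Difference $1,400 − $1,410 = −$10 applied to Kowalski: Kowalski becomes $500.

Becker: $30 | Tam: $480 | Kowalski: $500 | Haddad: $390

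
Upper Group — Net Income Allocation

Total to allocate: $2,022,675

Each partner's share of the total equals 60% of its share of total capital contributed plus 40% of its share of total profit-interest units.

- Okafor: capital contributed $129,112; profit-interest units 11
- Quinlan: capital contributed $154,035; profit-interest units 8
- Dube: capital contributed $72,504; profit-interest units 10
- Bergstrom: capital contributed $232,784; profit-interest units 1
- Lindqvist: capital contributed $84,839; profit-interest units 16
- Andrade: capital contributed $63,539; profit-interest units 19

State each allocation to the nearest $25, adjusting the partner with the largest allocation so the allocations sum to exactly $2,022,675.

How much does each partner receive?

Okafor: $349,575 · Quinlan: $353,300 · Dube: $243,900 · Bergstrom: $395,850 · Lindqvist: $338,900 · Andrade: $341,150

Totals — capital contributed 736,813, profit-interest units 65.
Composite weights (60% capital contributed + 40% profit-interest units): Okafor 0.1728; Quinlan 0.1747; Dube 0.1206; Bergstrom 0.1957; Lindqvist 0.1675; Andrade 0.1687.
Raw shares: Okafor 349,579.97; Quinlan 353,288.96; Dube 243,893.68; Bergstrom 395,865.85; Lindqvist 338,894.04; Andrade 341,152.50.
At nearest $25: Okafor $349,575; Quinlan $353,300; Dube $243,900; Bergstrom $395,875; Lindqvist $338,900; Andrade $341,150. Sum = $2,022,700.
Difference $2,022,675 − $2,022,700 = −$25 applied to largest allocation (Bergstrom): Bergstrom becomes $395,850.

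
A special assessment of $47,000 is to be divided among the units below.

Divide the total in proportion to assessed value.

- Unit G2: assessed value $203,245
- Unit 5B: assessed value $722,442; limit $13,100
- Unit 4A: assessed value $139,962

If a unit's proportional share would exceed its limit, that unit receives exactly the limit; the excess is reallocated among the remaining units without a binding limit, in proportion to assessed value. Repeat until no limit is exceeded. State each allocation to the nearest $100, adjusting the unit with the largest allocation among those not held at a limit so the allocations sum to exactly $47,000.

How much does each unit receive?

Sum of assessed value: 1,065,649.
Pro-rata shares before constraints: Unit G2 8,964.04; Unit 5B 31,863.00; Unit 4A 6,172.97.
Capped: Unit 5B ($13,100); residual $33,900 reallocated over remaining assessed value 343,207.
Remaining shares: Unit G2 20,075.36 → $20,100; Unit 4A 13,824.64 → $13,800.

Unit G2: $20,100 | Unit 5B: $13,100 | Unit 4A: $13,800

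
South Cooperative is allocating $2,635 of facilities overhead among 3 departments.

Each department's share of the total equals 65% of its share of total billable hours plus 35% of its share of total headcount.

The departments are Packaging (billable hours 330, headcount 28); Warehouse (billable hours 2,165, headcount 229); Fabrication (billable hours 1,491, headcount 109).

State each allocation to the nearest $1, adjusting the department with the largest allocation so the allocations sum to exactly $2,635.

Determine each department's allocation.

Totals — billable hours 3,986, headcount 366.
Blended shares (65% billable hours + 35% headcount): Packaging 0.0806; Warehouse 0.5720; Fabrication 0.3474.
Raw shares: Packaging 212.35; Warehouse 1,507.32; Fabrication 915.33.
Rounded to nearest $1: Packaging $212; Warehouse $1,507; Fabrication $915. Sum = $2,634.
Difference $2,635 − $2,634 = +$1 applied to largest allocation (Warehouse): Warehouse becomes $1,508.

Packaging: $212 · Warehouse: $1,508 · Fabrication: $915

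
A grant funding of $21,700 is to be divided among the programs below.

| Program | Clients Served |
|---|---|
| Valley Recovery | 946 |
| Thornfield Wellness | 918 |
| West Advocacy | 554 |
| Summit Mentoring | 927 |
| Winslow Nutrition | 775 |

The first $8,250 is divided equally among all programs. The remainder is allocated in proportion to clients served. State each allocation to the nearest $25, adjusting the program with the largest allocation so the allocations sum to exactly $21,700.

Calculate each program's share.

$8,250 shared equally gives $1,650 per program.
Remainder $13,450 by clients served (total 4,120): Valley Recovery 3,088.28 → $3,100; Thornfield Wellness 2,996.87 → $3,000; West Advocacy 1,808.57 → $1,800; Summit Mentoring 3,026.25 → $3,025; Winslow Nutrition 2,530.04 → $2,525.
Totals: Valley Recovery $1,650 + $3,100 = $4,750; Thornfield Wellness $1,650 + $3,000 = $4,650; West Advocacy $1,650 + $1,800 = $3,450; Summit Mentoring $1,650 + $3,025 = $4,675; Winslow Nutrition $1,650 + $2,525 = $4,175.

Valley Recovery: $4,750; Thornfield Wellness: $4,650; West Advocacy: $3,450; Summit Mentoring: $4,675; Winslow Nutrition: $4,175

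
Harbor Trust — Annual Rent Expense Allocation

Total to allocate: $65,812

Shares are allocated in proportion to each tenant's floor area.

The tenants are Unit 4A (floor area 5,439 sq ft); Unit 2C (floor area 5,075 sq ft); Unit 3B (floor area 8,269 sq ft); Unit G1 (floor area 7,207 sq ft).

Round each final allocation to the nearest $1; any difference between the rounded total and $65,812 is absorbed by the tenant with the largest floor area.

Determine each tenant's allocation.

Unit 4A: $13,773 · Unit 2C: $12,851 · Unit 3B: $20,938 · Unit G1: $18,250

Total floor area = 25,990.
Pro-rata amounts: Unit 4A 5,439/25,990 × $65,812 = 13,772.66; Unit 2C 5,075/25,990 × $65,812 = 12,850.94; Unit 3B 8,269/25,990 × $65,812 = 20,938.80; Unit G1 7,207/25,990 × $65,812 = 18,249.60.
Rounded to nearest $1: Unit 4A $13,773; Unit 2C $12,851; Unit 3B $20,939; Unit G1 $18,250. Sum = $65,813.
Difference $65,812 − $65,813 = −$1 applied to largest floor area (Unit 3B): Unit 3B becomes $20,938.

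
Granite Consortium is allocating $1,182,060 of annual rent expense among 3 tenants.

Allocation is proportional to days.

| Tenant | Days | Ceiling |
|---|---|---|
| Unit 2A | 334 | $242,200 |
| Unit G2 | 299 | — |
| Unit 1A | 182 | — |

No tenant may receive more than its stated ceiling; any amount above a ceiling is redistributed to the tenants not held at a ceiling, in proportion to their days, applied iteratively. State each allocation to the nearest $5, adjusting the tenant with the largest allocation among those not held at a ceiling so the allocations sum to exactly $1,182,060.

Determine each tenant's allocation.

Unit 2A: $242,200 · Unit G2: $584,235 · Unit 1A: $355,625

Days total: 815.
Proportional shares (ignoring caps): Unit 2A 484,427.04; Unit G2 433,663.73; Unit 1A 263,969.23.
Capped: Unit 2A ($242,200); residual $939,860 reallocated over remaining days 481.
Remaining shares: Unit G2 584,237.30 → $584,235; Unit 1A 355,622.70 → $355,625.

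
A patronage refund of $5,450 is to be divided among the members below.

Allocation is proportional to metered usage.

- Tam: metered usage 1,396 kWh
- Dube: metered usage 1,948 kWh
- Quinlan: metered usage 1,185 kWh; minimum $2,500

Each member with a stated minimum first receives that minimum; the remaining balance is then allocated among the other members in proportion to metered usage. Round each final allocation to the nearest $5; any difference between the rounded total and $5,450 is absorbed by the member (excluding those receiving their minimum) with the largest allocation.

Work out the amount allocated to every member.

Guaranteed amounts: Quinlan $2,500. Residual $2,950.
Residual split over remaining metered usage 3,344: Tam 1,231.52 → $1,230; Dube 1,718.48 → $1,720.

Tam: $1,230; Dube: $1,720; Quinlan: $2,500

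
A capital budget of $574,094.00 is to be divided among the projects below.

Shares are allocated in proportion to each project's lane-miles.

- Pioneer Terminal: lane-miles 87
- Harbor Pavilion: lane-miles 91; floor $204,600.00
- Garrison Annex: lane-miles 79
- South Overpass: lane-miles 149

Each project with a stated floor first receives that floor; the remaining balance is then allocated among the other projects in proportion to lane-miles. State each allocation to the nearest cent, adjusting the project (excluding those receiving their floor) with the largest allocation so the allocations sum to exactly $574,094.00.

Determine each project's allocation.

Pioneer Terminal: $102,050.72 · Harbor Pavilion: $204,600.00 · Garrison Annex: $92,666.75 · South Overpass: $174,776.53

Fund the minimums — Harbor Pavilion $204,600.00. Balance $369,494.00.
Balance split over remaining lane-miles 315: Pioneer Terminal 102,050.7238 → $102,050.72; Garrison Annex 92,666.7492 → $92,666.75; South Overpass 174,776.5270 → $174,776.53.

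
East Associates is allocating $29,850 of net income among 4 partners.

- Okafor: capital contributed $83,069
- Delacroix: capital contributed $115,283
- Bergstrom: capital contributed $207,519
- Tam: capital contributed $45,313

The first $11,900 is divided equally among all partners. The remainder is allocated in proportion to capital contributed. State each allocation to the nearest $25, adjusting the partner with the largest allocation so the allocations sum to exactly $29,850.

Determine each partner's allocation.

$11,900 shared equally gives $2,975 per partner.
Remainder $17,950 by capital contributed (total 451,184): Okafor 3,304.83 → $3,300; Delacroix 4,586.44 → $4,575; Bergstrom 8,255.98 → $8,250; Tam 1,802.74 → $1,800.
Rounding difference +$25 on remainder applied to Bergstrom.
Totals: Okafor $2,975 + $3,300 = $6,275; Delacroix $2,975 + $4,575 = $7,550; Bergstrom $2,975 + $8,275 = $11,250; Tam $2,975 + $1,800 = $4,775.

Okafor: $6,275; Delacroix: $7,550; Bergstrom: $11,250; Tam: $4,775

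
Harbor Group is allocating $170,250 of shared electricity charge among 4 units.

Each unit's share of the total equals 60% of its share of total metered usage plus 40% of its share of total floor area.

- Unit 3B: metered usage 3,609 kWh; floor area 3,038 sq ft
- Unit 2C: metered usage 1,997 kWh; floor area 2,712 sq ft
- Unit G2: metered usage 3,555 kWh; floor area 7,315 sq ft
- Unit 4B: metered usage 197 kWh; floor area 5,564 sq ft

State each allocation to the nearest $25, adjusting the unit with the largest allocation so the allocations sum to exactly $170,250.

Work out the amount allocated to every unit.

Unit 3B: $50,500; Unit 2C: $31,725; Unit G2: $65,525; Unit 4B: $22,500

Totals — metered usage 9,358, floor area 18,629.
Combined weights (60% metered usage + 40% floor area): Unit 3B 0.2966; Unit 2C 0.1863; Unit G2 0.3850; Unit 4B 0.1321.
Proportional shares: Unit 3B 50,500.79; Unit 2C 31,712.80; Unit G2 65,546.29; Unit 4B 22,490.12.
After rounding ($25): Unit 3B $50,500; Unit 2C $31,725; Unit G2 $65,550; Unit 4B $22,500. Sum = $170,275.
Difference $170,250 − $170,275 = −$25 applied to largest allocation (Unit G2): Unit G2 becomes $65,525.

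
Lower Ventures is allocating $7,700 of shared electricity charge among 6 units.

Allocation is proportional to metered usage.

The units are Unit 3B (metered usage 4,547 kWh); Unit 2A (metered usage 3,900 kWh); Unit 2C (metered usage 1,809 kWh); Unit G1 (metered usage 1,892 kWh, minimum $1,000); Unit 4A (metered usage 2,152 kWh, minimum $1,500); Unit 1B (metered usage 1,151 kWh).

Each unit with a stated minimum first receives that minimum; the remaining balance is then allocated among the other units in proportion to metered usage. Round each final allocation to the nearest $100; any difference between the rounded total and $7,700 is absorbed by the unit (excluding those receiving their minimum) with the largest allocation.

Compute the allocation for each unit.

Fund the minimums — Unit G1 $1,000; Unit 4A $1,500. Residual $5,200.
Residual split over remaining metered usage 11,407: Unit 3B 2,072.80 → $2,100; Unit 2A 1,777.86 → $1,800; Unit 2C 824.65 → $800; Unit 1B 524.70 → $500.

Unit 3B: $2,100 · Unit 2A: $1,800 · Unit 2C: $800 · Unit G1: $1,000 · Unit 4A: $1,500 · Unit 1B: $500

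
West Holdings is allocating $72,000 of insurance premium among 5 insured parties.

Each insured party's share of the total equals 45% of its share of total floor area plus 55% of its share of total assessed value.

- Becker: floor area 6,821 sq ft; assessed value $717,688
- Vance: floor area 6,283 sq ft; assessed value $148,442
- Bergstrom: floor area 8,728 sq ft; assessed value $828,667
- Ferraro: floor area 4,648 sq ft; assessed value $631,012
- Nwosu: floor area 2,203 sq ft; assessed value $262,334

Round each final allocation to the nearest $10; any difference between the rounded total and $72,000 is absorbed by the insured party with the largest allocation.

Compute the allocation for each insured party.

Becker: $18,690; Vance: $9,370; Bergstrom: $22,530; Ferraro: $14,910; Nwosu: $6,500

Totals — floor area 28,683, assessed value 2,588,143.
Combined weights (45% floor area + 55% assessed value): Becker 0.2595; Vance 0.1301; Bergstrom 0.3130; Ferraro 0.2070; Nwosu 0.0903.
Proportional shares: Becker 18,685.94; Vance 9,368.45; Bergstrom 22,538.11; Ferraro 14,905.16; Nwosu 6,502.34.
After rounding ($10): Becker $18,690; Vance $9,370; Bergstrom $22,540; Ferraro $14,910; Nwosu $6,500. Sum = $72,010.
Difference $72,000 − $72,010 = −$10 applied to largest allocation (Bergstrom): Bergstrom becomes $22,530.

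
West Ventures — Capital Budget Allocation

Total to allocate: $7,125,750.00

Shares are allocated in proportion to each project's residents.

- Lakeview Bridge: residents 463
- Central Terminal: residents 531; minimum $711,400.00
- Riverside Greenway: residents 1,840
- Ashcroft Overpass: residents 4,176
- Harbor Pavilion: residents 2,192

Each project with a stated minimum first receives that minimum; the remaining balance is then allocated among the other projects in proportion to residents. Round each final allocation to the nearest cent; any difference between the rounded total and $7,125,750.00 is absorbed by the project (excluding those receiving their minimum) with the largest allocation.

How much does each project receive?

Fund the minimums — Central Terminal $711,400.00. Residual $6,414,350.00.
Residual split over remaining residents 8,671: Lakeview Bridge 342,503.0619 → $342,503.06; Riverside Greenway 1,361,135.2785 → $1,361,135.28; Ashcroft Overpass 3,089,185.2843 → $3,089,185.28; Harbor Pavilion 1,621,526.3753 → $1,621,526.38.

Lakeview Bridge: $342,503.06 · Central Terminal: $711,400.00 · Riverside Greenway: $1,361,135.28 · Ashcroft Overpass: $3,089,185.28 · Harbor Pavilion: $1,621,526.38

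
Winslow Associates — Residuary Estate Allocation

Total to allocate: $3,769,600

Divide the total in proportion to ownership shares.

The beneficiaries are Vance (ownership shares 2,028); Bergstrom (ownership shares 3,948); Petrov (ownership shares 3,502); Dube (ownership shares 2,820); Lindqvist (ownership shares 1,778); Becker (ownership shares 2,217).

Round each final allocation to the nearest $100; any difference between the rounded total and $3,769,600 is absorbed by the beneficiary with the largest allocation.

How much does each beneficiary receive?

Ownership shares total: 16,293.
Raw shares: Vance 2,028/16,293 × $3,769,600 = 469,204.49; Bergstrom 3,948/16,293 × $3,769,600 = 913,421.76; Petrov 3,502/16,293 × $3,769,600 = 810,233.79; Dube 2,820/16,293 × $3,769,600 = 652,444.12; Lindqvist 1,778/16,293 × $3,769,600 = 411,363.70; Becker 2,217/16,293 × $3,769,600 = 512,932.13.
At nearest $100: Vance $469,200; Bergstrom $913,400; Petrov $810,200; Dube $652,400; Lindqvist $411,400; Becker $512,900. Sum = $3,769,500.
Difference $3,769,600 − $3,769,500 = +$100 applied to largest allocation (Bergstrom): Bergstrom becomes $913,500.

Vance: $469,200 · Bergstrom: $913,500 · Petrov: $810,200 · Dube: $652,400 · Lindqvist: $411,400 · Becker: $512,900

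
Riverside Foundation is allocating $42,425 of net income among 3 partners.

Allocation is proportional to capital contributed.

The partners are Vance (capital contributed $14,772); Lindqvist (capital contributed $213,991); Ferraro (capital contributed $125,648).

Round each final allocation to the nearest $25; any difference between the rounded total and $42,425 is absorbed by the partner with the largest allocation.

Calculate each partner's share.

Vance: $1,775 · Lindqvist: $25,600 · Ferraro: $15,050

Total capital contributed = 354,411.
Raw shares: Vance 14,772/354,411 × $42,425 = 1,768.29; Lindqvist 213,991/354,411 × $42,425 = 25,615.93; Ferraro 125,648/354,411 × $42,425 = 15,040.78.
After rounding ($25): Vance $1,775; Lindqvist $25,625; Ferraro $15,050. Sum = $42,450.
Difference $42,425 − $42,450 = −$25 applied to largest allocation (Lindqvist): Lindqvist becomes $25,600.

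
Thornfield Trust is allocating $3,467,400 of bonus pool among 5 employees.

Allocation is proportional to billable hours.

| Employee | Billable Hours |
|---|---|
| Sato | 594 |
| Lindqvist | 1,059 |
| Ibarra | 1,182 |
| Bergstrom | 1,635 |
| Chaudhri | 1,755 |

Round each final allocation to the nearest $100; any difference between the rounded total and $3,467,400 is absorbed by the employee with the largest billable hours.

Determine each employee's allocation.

Billable hours total: 594 + 1,059 + 1,182 + 1,635 + 1,755 = 6,225.
Unrounded shares: Sato 330,865.16; Lindqvist 589,875.76; Ibarra 658,388.24; Bergstrom 910,714.70; Chaudhri 977,556.14.
At nearest $100: Sato $330,900; Lindqvist $589,900; Ibarra $658,400; Bergstrom $910,700; Chaudhri $977,600. Sum = $3,467,500.
Difference $3,467,400 − $3,467,500 = −$100 applied to largest billable hours (Chaudhri): Chaudhri becomes $977,500.

Sato: $330,900 · Lindqvist: $589,900 · Ibarra: $658,400 · Bergstrom: $910,700 · Chaudhri: $977,500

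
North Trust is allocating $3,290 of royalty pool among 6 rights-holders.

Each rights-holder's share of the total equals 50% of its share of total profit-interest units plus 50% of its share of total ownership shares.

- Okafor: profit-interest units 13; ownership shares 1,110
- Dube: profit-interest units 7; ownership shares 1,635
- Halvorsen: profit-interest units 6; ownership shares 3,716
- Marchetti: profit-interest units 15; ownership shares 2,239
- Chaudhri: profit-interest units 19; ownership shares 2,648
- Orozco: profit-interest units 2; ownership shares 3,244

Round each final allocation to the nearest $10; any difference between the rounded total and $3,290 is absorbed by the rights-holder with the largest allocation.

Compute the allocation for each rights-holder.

Profit-interest units total 62; ownership shares total 14,592.
Composite weights (50% profit-interest units + 50% ownership shares): Okafor 0.1429; Dube 0.1125; Halvorsen 0.1757; Marchetti 0.1977; Chaudhri 0.2440; Orozco 0.1273.
Pro-rata amounts: Okafor 470.05; Dube 370.04; Halvorsen 578.11; Marchetti 650.39; Chaudhri 802.63; Orozco 418.77.
After rounding ($10): Okafor $470; Dube $370; Halvorsen $580; Marchetti $650; Chaudhri $800; Orozco $420. Sum = $3,290.
No rounding difference to absorb.

Okafor: $470; Dube: $370; Halvorsen: $580; Marchetti: $650; Chaudhri: $800; Orozco: $420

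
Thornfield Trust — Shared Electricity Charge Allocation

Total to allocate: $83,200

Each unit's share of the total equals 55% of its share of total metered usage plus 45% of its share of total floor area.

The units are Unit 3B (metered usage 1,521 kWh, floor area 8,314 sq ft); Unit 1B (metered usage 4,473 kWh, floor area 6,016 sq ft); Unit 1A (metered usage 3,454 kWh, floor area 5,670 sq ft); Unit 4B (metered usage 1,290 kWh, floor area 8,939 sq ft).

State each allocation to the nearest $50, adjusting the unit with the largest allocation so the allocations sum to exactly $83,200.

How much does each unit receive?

Totals — metered usage 10,738, floor area 28,939.
Combined weights (55% metered usage + 45% floor area): Unit 3B 0.2072; Unit 1B 0.3227; Unit 1A 0.2651; Unit 4B 0.2051.
Raw shares: Unit 3B 17,238.03; Unit 1B 26,844.93; Unit 1A 22,054.82; Unit 4B 17,062.22.
After rounding ($50): Unit 3B $17,250; Unit 1B $26,850; Unit 1A $22,050; Unit 4B $17,050. Sum = $83,200.
Sum already equals the total — no adjustment.

Unit 3B: $17,250; Unit 1B: $26,850; Unit 1A: $22,050; Unit 4B: $17,050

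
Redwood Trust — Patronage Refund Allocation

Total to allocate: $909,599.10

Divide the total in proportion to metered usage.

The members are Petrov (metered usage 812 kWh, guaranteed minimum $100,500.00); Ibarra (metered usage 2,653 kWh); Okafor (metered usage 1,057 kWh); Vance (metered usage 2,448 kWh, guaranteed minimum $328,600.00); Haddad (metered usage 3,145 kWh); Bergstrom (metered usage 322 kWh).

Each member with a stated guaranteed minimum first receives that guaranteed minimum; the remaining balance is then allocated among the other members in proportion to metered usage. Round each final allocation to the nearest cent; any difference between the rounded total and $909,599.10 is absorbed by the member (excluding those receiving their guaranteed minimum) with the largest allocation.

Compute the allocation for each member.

Guaranteed amounts: Petrov $100,500.00; Vance $328,600.00. Residual $480,499.10.
Residual split over remaining metered usage 7,177: Ibarra 177,617.9619 → $177,617.96; Okafor 70,765.9954 → $70,766.00; Haddad 210,557.2899 → $210,557.29; Bergstrom 21,557.8529 → $21,557.85.

Petrov: $100,500.00 | Ibarra: $177,617.96 | Okafor: $70,766.00 | Vance: $328,600.00 | Haddad: $210,557.29 | Bergstrom: $21,557.85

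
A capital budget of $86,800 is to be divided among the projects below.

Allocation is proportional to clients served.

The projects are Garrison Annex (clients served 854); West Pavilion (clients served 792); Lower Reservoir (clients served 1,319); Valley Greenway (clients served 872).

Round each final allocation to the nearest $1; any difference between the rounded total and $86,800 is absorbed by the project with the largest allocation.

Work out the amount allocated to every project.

Garrison Annex: $19,319 | West Pavilion: $17,916 | Lower Reservoir: $29,839 | Valley Greenway: $19,726

Total clients served = 3,837.
Pro-rata amounts: Garrison Annex 854/3,837 × $86,800 = 19,319.05; West Pavilion 792/3,837 × $86,800 = 17,916.497; Lower Reservoir 1,319/3,837 × $86,800 = 29,838.21; Valley Greenway 872/3,837 × $86,800 = 19,726.24.
Rounded to nearest $1: Garrison Annex $19,319; West Pavilion $17,916; Lower Reservoir $29,838; Valley Greenway $19,726. Sum = $86,799.
Difference $86,800 − $86,799 = +$1 applied to largest allocation (Lower Reservoir): Lower Reservoir becomes $29,839.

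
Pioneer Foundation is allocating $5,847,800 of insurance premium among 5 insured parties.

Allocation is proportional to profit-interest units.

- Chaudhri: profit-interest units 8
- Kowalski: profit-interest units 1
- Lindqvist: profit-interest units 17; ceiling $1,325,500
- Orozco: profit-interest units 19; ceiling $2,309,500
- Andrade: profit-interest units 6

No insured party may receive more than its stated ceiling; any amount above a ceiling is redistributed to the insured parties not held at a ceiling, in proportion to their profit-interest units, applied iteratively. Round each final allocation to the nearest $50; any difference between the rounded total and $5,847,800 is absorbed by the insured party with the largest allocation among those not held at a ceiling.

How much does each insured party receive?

Chaudhri: $1,180,200 | Kowalski: $147,500 | Lindqvist: $1,325,500 | Orozco: $2,309,500 | Andrade: $885,100

Sum of profit-interest units: 51.
Proportional shares (ignoring caps): Chaudhri 917,301.96; Kowalski 114,662.75; Lindqvist 1,949,266.67; Orozco 2,178,592.16; Andrade 687,976.47.
Held at cap: Lindqvist ($1,325,500); balance $4,522,300 reallocated over remaining profit-interest units 34.
Held at cap: Orozco ($2,309,500); balance $2,212,800 reallocated over remaining profit-interest units 15.
Redistributed shares: Chaudhri 1,180,160.00 → $1,180,150; Kowalski 147,520.00 → $147,500; Andrade 885,120.00 → $885,100.
Rounding difference +$50 applied to Chaudhri → $1,180,200.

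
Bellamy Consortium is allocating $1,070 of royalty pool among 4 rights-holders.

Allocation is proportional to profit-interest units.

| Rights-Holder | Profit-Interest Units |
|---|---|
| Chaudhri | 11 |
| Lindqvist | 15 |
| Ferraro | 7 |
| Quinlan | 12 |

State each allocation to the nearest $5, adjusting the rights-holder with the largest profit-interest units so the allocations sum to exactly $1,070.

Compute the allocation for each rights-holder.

Combined profit-interest units = 45.
Raw shares: Chaudhri 11/45 × $1,070 = 261.56; Lindqvist 15/45 × $1,070 = 356.67; Ferraro 7/45 × $1,070 = 166.44; Quinlan 12/45 × $1,070 = 285.33.
After rounding ($5): Chaudhri $260; Lindqvist $355; Ferraro $165; Quinlan $285. Sum = $1,065.
Difference $1,070 − $1,065 = +$5 applied to largest profit-interest units (Lindqvist): Lindqvist becomes $360.

Chaudhri: $260; Lindqvist: $360; Ferraro: $165; Quinlan: $285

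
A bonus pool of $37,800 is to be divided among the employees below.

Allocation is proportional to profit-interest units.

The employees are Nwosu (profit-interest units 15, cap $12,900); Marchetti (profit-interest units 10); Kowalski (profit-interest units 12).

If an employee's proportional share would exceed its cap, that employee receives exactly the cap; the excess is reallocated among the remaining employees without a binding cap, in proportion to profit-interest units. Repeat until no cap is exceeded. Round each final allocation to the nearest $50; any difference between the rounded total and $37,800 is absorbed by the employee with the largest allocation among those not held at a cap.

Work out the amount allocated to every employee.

Profit-interest units total: 37.
Proportional shares (ignoring caps): Nwosu 15,324.32; Marchetti 10,216.22; Kowalski 12,259.46.
Cap binds for Nwosu ($12,900); residual $24,900 reallocated over remaining profit-interest units 22.
Redistributed shares: Marchetti 11,318.18 → $11,300; Kowalski 13,581.82 → $13,600.

Nwosu: $12,900 | Marchetti: $11,300 | Kowalski: $13,600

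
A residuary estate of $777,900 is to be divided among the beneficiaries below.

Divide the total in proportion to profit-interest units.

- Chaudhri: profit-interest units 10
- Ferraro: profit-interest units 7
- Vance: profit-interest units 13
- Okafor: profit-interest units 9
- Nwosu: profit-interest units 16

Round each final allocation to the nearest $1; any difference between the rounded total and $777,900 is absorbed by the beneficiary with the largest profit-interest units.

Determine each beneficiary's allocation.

Combined profit-interest units = 55.
Pro-rata amounts: Chaudhri 10/55 × $777,900 = 141,436.36; Ferraro 7/55 × $777,900 = 99,005.45; Vance 13/55 × $777,900 = 183,867.27; Okafor 9/55 × $777,900 = 127,292.73; Nwosu 16/55 × $777,900 = 226,298.18.
Rounded to nearest $1: Chaudhri $141,436; Ferraro $99,005; Vance $183,867; Okafor $127,293; Nwosu $226,298. Sum = $777,899.
Difference $777,900 − $777,899 = +$1 applied to largest profit-interest units (Nwosu): Nwosu becomes $226,299.

Chaudhri: $141,436; Ferraro: $99,005; Vance: $183,867; Okafor: $127,293; Nwosu: $226,299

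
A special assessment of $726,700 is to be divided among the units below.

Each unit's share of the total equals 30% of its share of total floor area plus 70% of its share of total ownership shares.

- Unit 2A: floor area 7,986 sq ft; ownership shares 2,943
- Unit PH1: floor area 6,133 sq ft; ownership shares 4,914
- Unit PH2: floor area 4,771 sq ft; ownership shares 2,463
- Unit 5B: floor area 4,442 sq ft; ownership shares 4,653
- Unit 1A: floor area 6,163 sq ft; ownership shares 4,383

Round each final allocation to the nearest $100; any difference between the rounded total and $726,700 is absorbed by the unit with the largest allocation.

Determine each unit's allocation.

Floor area total 29,495; ownership shares total 19,356.
Combined weights (30% floor area + 70% ownership shares): Unit 2A 0.1877; Unit PH1 0.2401; Unit PH2 0.1376; Unit 5B 0.2135; Unit 1A 0.2212.
Unrounded shares: Unit 2A 136,372.12; Unit PH1 174,475.15; Unit PH2 99,993.94; Unit 5B 155,116.98; Unit 1A 160,741.82.
Rounded to nearest $100: Unit 2A $136,400; Unit PH1 $174,500; Unit PH2 $100,000; Unit 5B $155,100; Unit 1A $160,700. Sum = $726,700.
Sum already equals the total — no adjustment.

Unit 2A: $136,400; Unit PH1: $174,500; Unit PH2: $100,000; Unit 5B: $155,100; Unit 1A: $160,700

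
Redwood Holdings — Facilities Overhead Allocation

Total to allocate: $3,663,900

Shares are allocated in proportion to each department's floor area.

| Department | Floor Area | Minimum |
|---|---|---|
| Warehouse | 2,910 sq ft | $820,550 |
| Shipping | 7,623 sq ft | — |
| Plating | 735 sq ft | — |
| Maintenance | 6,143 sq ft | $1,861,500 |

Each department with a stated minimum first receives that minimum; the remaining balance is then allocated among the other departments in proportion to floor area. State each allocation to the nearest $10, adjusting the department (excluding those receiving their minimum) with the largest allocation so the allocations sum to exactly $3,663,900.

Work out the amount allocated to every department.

Minimums first: Warehouse $820,550; Maintenance $1,861,500. Residual $981,850.
Residual split over remaining floor area 8,358: Shipping 895,506.41 → $895,510; Plating 86,343.59 → $86,340.

Warehouse: $820,550 | Shipping: $895,510 | Plating: $86,340 | Maintenance: $1,861,500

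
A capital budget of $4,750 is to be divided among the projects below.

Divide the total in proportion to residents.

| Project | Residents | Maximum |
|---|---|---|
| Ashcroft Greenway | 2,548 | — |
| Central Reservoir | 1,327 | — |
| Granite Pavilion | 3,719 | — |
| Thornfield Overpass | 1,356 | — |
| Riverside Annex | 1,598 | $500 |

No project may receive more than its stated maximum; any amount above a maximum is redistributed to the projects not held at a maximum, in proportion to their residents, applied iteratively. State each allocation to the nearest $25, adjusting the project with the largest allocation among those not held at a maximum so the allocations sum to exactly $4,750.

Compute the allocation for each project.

Ashcroft Greenway: $1,200; Central Reservoir: $625; Granite Pavilion: $1,775; Thornfield Overpass: $650; Riverside Annex: $500

Combined residents = 10,548.
Pro-rata shares before constraints: Ashcroft Greenway 1,147.42; Central Reservoir 597.58; Granite Pavilion 1,674.75; Thornfield Overpass 610.64; Riverside Annex 719.62.
Held at cap: Riverside Annex ($500); balance $4,250 reallocated over remaining residents 8,950.
Redistributed shares: Ashcroft Greenway 1,209.94 → $1,200; Central Reservoir 630.14 → $625; Granite Pavilion 1,766.01 → $1,775; Thornfield Overpass 643.91 → $650.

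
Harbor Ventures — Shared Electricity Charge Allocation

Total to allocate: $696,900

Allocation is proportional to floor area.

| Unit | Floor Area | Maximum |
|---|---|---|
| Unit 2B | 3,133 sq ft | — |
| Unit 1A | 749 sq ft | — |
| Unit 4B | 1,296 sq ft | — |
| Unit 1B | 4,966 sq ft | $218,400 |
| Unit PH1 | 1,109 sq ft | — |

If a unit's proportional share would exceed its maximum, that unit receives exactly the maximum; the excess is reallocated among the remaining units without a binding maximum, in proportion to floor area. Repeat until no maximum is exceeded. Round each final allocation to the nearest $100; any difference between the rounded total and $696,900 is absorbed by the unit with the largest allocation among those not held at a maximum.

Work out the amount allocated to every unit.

Unit 2B: $238,500; Unit 1A: $57,000; Unit 4B: $98,600; Unit 1B: $218,400; Unit PH1: $84,400

Combined floor area = 11,253.
Unconstrained shares: Unit 2B 194,027.17; Unit 1A 46,385.68; Unit 4B 80,261.48; Unit 1B 307,545.13; Unit PH1 68,680.54.
Held at cap: Unit 1B ($218,400); balance $478,500 reallocated over remaining floor area 6,287.
Shares after redistribution: Unit 2B 238,450.85 → $238,500; Unit 1A 57,005.96 → $57,000; Unit 4B 98,637.82 → $98,600; Unit PH1 84,405.36 → $84,400.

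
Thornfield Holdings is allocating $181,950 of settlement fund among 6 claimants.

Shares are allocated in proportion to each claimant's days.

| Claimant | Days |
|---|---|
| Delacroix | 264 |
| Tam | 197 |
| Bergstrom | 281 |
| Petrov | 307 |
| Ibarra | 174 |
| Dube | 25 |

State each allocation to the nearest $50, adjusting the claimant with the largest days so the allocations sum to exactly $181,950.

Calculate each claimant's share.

Sum of days: 1,248.
Raw shares: Delacroix 264/1,248 × $181,950 = 38,489.42; Tam 197/1,248 × $181,950 = 28,721.27; Bergstrom 281/1,248 × $181,950 = 40,967.91; Petrov 307/1,248 × $181,950 = 44,758.53; Ibarra 174/1,248 × $181,950 = 25,368.03; Dube 25/1,248 × $181,950 = 3,644.83.
After rounding ($50): Delacroix $38,500; Tam $28,700; Bergstrom $40,950; Petrov $44,750; Ibarra $25,350; Dube $3,650. Sum = $181,900.
Difference $181,950 − $181,900 = +$50 applied to largest days (Petrov): Petrov becomes $44,800.

Delacroix: $38,500; Tam: $28,700; Bergstrom: $40,950; Petrov: $44,800; Ibarra: $25,350; Dube: $3,650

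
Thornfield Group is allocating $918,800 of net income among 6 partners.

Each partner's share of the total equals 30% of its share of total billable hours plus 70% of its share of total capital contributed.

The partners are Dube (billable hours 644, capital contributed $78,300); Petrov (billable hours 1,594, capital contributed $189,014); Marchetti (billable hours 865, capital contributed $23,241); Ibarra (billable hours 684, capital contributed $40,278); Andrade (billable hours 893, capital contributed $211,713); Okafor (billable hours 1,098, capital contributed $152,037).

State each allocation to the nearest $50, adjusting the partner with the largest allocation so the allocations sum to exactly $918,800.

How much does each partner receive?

Totals — billable hours 5,778, capital contributed 694,583.
Combined weights (30% billable hours + 70% capital contributed): Dube 0.1123; Petrov 0.2733; Marchetti 0.0683; Ibarra 0.0761; Andrade 0.2597; Okafor 0.2102.
Raw shares: Dube 103,225.19; Petrov 251,062.38; Marchetti 62,785.27; Ibarra 69,926.32; Andrade 238,639.61; Okafor 193,161.23.
At nearest $50: Dube $103,250; Petrov $251,050; Marchetti $62,800; Ibarra $69,950; Andrade $238,650; Okafor $193,150. Sum = $918,850.
Difference $918,800 − $918,850 = −$50 applied to largest allocation (Petrov): Petrov becomes $251,000.

Dube: $103,250; Petrov: $251,000; Marchetti: $62,800; Ibarra: $69,950; Andrade: $238,650; Okafor: $193,150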